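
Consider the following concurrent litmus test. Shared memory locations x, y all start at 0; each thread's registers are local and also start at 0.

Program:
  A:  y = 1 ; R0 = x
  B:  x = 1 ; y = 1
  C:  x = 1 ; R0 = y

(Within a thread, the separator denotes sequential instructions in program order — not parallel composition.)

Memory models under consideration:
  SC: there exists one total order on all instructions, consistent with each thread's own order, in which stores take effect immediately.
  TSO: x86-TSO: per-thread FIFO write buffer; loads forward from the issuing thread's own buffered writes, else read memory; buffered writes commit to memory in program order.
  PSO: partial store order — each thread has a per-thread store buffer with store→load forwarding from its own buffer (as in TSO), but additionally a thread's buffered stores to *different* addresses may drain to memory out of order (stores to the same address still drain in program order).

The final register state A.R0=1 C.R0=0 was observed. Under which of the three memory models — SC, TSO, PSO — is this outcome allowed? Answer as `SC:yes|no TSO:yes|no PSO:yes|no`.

SC:yes TSO:yes PSO:yes

outcome vector order: (A.R0,C.R0)
under SC → (0,1), (1,0), (1,1)
under TSO → (0,0), (0,1), (1,0), (1,1)
under PSO → (0,0), (0,1), (1,0), (1,1)
target (1,0) ∈ {SC,TSO,PSO}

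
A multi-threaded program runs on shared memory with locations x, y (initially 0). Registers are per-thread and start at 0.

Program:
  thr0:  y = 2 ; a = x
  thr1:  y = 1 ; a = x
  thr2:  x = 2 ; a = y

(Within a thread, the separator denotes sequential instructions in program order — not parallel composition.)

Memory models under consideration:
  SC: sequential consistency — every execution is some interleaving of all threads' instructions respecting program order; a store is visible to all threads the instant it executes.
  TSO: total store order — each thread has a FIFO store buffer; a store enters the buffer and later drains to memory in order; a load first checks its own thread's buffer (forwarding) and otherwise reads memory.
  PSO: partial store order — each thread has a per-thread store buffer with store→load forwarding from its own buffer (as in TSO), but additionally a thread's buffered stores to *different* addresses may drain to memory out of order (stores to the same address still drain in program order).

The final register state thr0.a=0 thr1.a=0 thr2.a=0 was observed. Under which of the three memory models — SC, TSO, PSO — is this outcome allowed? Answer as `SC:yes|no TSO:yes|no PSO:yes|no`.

SC:no TSO:yes PSO:yes

outcome vector order: (thr0.a,thr1.a,thr2.a)
under SC → 0/0/1 0/0/2 0/2/1 0/2/2 2/0/1 2/0/2 2/2/0 2/2/1 2/2/2
under TSO → 0/0/0 0/0/1 0/0/2 0/2/0 0/2/1 0/2/2 2/0/0 2/0/1 2/0/2 2/2/0 2/2/1 2/2/2
under PSO → 0/0/0 0/0/1 0/0/2 0/2/0 0/2/1 0/2/2 2/0/0 2/0/1 2/0/2 2/2/0 2/2/1 2/2/2
target 0/0/0 ∈ {TSO,PSO}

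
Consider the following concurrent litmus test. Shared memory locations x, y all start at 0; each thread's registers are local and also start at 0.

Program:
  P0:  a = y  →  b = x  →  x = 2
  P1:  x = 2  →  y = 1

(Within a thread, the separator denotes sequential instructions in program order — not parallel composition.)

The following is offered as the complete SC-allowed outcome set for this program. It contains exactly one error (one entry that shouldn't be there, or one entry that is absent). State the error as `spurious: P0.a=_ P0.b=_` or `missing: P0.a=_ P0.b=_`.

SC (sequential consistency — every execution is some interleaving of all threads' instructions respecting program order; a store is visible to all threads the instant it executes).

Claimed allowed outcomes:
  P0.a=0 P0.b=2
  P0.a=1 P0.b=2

missing: P0.a=0 P0.b=0

outcome vector order: (P0.a,P0.b)
SC: 3 outcomes — {<0 0>; <0 2>; <1 2>}
SC∖claimed = {<0 0>}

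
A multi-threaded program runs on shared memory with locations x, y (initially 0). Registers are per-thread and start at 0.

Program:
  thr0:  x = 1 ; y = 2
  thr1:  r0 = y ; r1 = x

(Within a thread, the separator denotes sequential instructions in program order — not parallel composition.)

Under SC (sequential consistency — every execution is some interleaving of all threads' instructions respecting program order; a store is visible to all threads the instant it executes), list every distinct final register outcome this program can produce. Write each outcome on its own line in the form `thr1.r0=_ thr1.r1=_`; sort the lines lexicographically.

outcome vector order: (thr1.r0,thr1.r1)
|SC outcomes| = 3

thr1.r0=0 thr1.r1=0
thr1.r0=0 thr1.r1=1
thr1.r0=2 thr1.r1=1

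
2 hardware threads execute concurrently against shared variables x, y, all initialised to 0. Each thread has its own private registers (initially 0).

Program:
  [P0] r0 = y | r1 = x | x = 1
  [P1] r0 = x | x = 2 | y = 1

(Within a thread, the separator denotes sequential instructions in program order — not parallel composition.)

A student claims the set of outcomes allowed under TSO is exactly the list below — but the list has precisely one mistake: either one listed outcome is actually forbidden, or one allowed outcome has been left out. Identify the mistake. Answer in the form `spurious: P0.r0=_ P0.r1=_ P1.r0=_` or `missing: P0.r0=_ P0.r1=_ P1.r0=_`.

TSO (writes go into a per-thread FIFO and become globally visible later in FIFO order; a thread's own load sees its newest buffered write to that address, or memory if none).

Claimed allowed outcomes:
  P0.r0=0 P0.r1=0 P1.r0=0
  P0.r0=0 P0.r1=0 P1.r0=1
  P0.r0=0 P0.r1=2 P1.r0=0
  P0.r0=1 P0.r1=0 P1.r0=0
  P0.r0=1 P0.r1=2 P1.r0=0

spurious: P0.r0=1 P0.r1=0 P1.r0=0

outcome vector order: (P0.r0,P0.r1,P1.r0)
TSO (4): (0,0,0) (0,0,1) (0,2,0) (1,2,0)
claimed∖TSO = {(1,0,0)}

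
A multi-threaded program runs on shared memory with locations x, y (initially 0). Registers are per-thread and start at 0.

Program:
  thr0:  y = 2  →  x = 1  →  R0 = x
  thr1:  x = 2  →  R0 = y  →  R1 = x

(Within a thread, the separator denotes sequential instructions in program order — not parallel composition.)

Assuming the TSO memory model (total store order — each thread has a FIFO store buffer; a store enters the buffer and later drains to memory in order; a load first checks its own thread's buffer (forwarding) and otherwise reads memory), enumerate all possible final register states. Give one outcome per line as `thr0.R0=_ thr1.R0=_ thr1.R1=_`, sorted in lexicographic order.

thr0.R0=1 thr1.R0=0 thr1.R1=1
thr0.R0=1 thr1.R0=0 thr1.R1=2
thr0.R0=1 thr1.R0=2 thr1.R1=1
thr0.R0=1 thr1.R0=2 thr1.R1=2
thr0.R0=2 thr1.R0=0 thr1.R1=2
thr0.R0=2 thr1.R0=2 thr1.R1=2

outcome vector order: (thr0.R0,thr1.R0,thr1.R1)
|TSO outcomes| = 6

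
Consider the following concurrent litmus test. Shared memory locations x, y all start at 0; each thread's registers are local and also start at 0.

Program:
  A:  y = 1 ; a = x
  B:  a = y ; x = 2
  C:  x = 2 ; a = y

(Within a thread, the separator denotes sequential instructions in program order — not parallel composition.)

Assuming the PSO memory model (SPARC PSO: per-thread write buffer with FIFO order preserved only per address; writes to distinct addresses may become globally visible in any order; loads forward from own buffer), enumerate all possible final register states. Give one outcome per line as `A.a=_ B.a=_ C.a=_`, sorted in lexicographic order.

A.a=0 B.a=0 C.a=0
A.a=0 B.a=0 C.a=1
A.a=0 B.a=1 C.a=0
A.a=0 B.a=1 C.a=1
A.a=2 B.a=0 C.a=0
A.a=2 B.a=0 C.a=1
A.a=2 B.a=1 C.a=0
A.a=2 B.a=1 C.a=1

outcome vector order: (A.a,B.a,C.a)
|PSO outcomes| = 8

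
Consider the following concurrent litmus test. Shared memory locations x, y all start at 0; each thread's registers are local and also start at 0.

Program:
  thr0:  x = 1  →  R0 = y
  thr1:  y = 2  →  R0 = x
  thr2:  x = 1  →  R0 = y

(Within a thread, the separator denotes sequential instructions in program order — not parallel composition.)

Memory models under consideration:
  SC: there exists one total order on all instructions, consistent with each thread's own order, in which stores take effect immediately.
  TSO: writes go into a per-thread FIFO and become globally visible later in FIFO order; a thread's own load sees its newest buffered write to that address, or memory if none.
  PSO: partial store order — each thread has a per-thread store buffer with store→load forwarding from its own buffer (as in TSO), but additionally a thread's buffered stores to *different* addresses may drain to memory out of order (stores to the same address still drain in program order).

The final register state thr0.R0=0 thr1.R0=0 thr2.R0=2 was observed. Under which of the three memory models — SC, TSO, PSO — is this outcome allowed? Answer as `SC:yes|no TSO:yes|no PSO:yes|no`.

SC:no TSO:yes PSO:yes

outcome vector order: (thr0.R0,thr1.R0,thr2.R0)
under SC → 010, 012, 202, 210, 212
under TSO → 000, 002, 010, 012, 200, 202, 210, 212
under PSO → 000, 002, 010, 012, 200, 202, 210, 212
target 002 ∈ {TSO,PSO}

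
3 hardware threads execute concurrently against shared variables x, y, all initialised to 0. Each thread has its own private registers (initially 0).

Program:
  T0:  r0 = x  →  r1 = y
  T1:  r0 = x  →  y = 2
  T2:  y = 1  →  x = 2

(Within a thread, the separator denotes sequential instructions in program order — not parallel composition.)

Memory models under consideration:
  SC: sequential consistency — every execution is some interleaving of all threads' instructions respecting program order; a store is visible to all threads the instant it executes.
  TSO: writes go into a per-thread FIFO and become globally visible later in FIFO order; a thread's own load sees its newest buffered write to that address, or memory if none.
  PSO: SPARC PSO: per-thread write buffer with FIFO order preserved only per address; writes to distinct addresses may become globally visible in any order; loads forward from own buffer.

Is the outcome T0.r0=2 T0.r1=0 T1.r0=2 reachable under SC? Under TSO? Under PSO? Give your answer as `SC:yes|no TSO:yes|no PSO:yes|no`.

SC:no TSO:no PSO:yes

outcome vector order: (T0.r0,T0.r1,T1.r0)
[SC] allowed = {<0 0 0>, <0 0 2>, <0 1 0>, <0 1 2>, <0 2 0>, <0 2 2>, <2 1 0>, <2 1 2>, <2 2 0>, <2 2 2>}
[TSO] allowed = {<0 0 0>, <0 0 2>, <0 1 0>, <0 1 2>, <0 2 0>, <0 2 2>, <2 1 0>, <2 1 2>, <2 2 0>, <2 2 2>}
[PSO] allowed = {<0 0 0>, <0 0 2>, <0 1 0>, <0 1 2>, <0 2 0>, <0 2 2>, <2 0 0>, <2 0 2>, <2 1 0>, <2 1 2>, <2 2 0>, <2 2 2>}
target <2 0 2> ∈ {PSO}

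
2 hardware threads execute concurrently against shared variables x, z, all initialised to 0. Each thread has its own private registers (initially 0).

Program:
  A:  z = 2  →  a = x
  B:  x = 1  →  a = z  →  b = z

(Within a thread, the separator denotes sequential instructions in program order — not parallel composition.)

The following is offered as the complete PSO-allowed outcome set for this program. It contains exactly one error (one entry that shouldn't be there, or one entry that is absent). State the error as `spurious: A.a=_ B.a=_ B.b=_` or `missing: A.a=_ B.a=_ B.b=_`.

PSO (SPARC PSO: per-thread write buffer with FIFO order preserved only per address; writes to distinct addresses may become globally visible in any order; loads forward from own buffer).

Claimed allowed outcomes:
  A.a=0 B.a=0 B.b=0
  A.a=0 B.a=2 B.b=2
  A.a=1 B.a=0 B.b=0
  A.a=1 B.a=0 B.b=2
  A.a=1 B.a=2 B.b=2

missing: A.a=0 B.a=0 B.b=2

outcome vector order: (A.a,B.a,B.b)
under PSO → 000, 002, 022, 100, 102, 122
PSO∖claimed = {002}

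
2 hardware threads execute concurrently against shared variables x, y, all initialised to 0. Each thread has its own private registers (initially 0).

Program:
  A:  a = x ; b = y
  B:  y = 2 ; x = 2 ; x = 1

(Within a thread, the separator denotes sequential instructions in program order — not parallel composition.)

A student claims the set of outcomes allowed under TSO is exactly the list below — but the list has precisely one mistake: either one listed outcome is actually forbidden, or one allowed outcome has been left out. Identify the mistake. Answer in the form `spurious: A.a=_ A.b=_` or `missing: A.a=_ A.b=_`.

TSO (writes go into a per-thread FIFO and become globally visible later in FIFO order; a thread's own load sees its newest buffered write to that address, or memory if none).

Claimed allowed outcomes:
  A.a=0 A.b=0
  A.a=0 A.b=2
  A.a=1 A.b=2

outcome vector order: (A.a,A.b)
under TSO → 0/0 0/2 1/2 2/2
TSO∖claimed = {2/2}

missing: A.a=2 A.b=2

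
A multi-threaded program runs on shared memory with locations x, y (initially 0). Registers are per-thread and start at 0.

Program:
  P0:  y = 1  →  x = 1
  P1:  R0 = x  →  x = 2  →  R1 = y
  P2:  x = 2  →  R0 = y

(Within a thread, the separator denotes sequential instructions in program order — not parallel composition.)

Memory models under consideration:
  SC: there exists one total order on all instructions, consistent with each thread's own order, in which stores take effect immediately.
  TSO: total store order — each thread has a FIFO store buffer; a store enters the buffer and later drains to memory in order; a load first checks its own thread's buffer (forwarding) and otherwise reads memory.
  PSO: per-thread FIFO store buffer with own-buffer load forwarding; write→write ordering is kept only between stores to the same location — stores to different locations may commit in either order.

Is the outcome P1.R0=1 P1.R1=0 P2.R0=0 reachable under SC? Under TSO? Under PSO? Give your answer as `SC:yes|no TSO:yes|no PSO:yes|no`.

outcome vector order: (P1.R0,P1.R1,P2.R0)
under SC → (0,0,0), (0,0,1), (0,1,0), (0,1,1), (1,1,0), (1,1,1), (2,0,0), (2,0,1), (2,1,0), (2,1,1)
under TSO → (0,0,0), (0,0,1), (0,1,0), (0,1,1), (1,1,0), (1,1,1), (2,0,0), (2,0,1), (2,1,0), (2,1,1)
under PSO → (0,0,0), (0,0,1), (0,1,0), (0,1,1), (1,0,0), (1,0,1), (1,1,0), (1,1,1), (2,0,0), (2,0,1), (2,1,0), (2,1,1)
target (1,0,0) ∈ {PSO}

SC:no TSO:no PSO:yes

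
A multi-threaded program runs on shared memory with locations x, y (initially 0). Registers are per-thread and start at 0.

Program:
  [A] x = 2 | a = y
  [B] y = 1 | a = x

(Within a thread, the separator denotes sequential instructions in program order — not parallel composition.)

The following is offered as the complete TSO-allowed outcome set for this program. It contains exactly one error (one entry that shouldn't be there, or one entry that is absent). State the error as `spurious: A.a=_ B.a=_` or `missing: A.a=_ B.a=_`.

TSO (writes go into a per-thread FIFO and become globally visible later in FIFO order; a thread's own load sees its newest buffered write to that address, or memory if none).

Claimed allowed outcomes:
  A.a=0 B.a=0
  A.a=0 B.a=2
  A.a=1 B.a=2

missing: A.a=1 B.a=0

outcome vector order: (A.a,B.a)
TSO: 4 outcomes — {(0,0) (0,2) (1,0) (1,2)}
TSO∖claimed = {(1,0)}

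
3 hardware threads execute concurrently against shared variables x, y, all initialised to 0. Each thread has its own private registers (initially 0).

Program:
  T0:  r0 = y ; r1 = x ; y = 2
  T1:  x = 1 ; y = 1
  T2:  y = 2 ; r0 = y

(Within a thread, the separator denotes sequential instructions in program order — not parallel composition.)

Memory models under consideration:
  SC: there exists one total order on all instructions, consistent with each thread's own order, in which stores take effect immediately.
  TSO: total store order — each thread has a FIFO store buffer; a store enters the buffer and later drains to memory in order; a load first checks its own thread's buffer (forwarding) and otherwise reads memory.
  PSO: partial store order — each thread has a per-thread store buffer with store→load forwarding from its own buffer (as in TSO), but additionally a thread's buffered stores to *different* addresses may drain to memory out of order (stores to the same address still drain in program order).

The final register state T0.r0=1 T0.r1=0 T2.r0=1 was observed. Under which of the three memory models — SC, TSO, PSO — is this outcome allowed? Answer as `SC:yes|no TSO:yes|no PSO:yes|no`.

outcome vector order: (T0.r0,T0.r1,T2.r0)
SC (10): 0/0/1, 0/0/2, 0/1/1, 0/1/2, 1/1/1, 1/1/2, 2/0/1, 2/0/2, 2/1/1, 2/1/2
TSO (10): 0/0/1, 0/0/2, 0/1/1, 0/1/2, 1/1/1, 1/1/2, 2/0/1, 2/0/2, 2/1/1, 2/1/2
PSO (12): 0/0/1, 0/0/2, 0/1/1, 0/1/2, 1/0/1, 1/0/2, 1/1/1, 1/1/2, 2/0/1, 2/0/2, 2/1/1, 2/1/2
target 1/0/1 ∈ {PSO}

SC:no TSO:no PSO:yes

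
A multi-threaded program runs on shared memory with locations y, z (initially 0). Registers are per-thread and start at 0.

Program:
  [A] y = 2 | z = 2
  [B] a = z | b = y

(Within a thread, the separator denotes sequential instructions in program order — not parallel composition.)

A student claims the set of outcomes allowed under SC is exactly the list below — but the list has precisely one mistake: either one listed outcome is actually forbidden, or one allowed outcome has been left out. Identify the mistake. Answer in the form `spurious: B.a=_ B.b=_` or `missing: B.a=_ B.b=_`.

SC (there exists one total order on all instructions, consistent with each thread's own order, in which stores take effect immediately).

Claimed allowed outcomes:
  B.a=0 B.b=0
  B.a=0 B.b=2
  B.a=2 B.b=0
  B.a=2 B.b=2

outcome vector order: (B.a,B.b)
SC: 3 outcomes — {<0 0> <0 2> <2 2>}
claimed∖SC = {<2 0>}

spurious: B.a=2 B.b=0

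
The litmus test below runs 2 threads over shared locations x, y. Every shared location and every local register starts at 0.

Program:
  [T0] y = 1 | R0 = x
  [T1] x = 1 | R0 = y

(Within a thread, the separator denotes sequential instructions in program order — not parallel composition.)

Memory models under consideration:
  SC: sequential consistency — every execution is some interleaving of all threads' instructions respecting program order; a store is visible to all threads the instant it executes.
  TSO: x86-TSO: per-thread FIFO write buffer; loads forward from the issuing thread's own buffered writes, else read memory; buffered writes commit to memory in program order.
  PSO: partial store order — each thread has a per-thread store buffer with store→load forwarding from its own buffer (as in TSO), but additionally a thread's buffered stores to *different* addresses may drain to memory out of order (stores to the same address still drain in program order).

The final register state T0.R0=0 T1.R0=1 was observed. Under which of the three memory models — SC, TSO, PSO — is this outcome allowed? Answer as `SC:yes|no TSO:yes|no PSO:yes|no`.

SC:yes TSO:yes PSO:yes

outcome vector order: (T0.R0,T1.R0)
SC (3): (0,1); (1,0); (1,1)
TSO (4): (0,0); (0,1); (1,0); (1,1)
PSO (4): (0,0); (0,1); (1,0); (1,1)
target (0,1) ∈ {SC,TSO,PSO}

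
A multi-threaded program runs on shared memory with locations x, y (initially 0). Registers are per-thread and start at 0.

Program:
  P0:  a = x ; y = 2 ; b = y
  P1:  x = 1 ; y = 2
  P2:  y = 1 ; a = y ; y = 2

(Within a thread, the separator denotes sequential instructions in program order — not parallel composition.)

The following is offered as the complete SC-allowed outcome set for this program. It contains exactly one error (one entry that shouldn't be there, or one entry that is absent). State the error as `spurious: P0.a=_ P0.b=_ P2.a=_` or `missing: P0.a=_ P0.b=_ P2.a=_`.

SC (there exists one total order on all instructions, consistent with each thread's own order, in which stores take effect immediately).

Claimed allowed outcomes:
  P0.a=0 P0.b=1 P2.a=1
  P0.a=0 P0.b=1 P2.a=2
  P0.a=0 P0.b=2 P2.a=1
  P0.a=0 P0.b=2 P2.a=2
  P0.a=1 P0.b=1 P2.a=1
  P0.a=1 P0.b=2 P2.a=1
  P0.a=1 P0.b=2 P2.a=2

outcome vector order: (P0.a,P0.b,P2.a)
[SC] allowed = {<0 1 1> <0 1 2> <0 2 1> <0 2 2> <1 1 1> <1 1 2> <1 2 1> <1 2 2>}
SC∖claimed = {<1 1 2>}

missing: P0.a=1 P0.b=1 P2.a=2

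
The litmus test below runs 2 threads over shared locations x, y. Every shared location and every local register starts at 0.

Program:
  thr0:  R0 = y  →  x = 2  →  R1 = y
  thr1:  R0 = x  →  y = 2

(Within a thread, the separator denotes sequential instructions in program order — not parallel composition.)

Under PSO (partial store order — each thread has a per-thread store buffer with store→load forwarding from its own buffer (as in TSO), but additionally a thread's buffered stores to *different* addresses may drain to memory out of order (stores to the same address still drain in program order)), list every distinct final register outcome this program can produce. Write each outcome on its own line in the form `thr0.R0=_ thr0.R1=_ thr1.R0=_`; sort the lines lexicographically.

thr0.R0=0 thr0.R1=0 thr1.R0=0
thr0.R0=0 thr0.R1=0 thr1.R0=2
thr0.R0=0 thr0.R1=2 thr1.R0=0
thr0.R0=0 thr0.R1=2 thr1.R0=2
thr0.R0=2 thr0.R1=2 thr1.R0=0

outcome vector order: (thr0.R0,thr0.R1,thr1.R0)
|PSO outcomes| = 5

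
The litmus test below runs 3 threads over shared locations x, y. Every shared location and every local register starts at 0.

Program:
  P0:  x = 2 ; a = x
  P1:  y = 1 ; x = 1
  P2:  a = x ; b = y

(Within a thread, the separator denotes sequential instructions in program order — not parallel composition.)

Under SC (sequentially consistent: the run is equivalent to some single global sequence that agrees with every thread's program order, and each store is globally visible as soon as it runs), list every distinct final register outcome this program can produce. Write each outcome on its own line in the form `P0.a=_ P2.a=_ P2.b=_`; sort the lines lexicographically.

P0.a=1 P2.a=0 P2.b=0
P0.a=1 P2.a=0 P2.b=1
P0.a=1 P2.a=1 P2.b=1
P0.a=1 P2.a=2 P2.b=0
P0.a=1 P2.a=2 P2.b=1
P0.a=2 P2.a=0 P2.b=0
P0.a=2 P2.a=0 P2.b=1
P0.a=2 P2.a=1 P2.b=1
P0.a=2 P2.a=2 P2.b=0
P0.a=2 P2.a=2 P2.b=1

outcome vector order: (P0.a,P2.a,P2.b)
|SC outcomes| = 10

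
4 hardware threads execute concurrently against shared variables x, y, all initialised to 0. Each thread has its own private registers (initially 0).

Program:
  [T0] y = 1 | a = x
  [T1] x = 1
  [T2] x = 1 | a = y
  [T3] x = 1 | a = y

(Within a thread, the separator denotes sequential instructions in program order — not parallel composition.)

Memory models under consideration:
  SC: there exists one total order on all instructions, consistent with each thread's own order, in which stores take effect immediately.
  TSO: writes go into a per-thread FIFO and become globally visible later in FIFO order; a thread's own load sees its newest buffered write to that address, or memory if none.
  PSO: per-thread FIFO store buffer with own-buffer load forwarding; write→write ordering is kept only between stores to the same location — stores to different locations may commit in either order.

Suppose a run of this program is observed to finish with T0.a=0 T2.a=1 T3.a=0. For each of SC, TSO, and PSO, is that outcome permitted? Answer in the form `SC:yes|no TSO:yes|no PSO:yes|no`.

outcome vector order: (T0.a,T2.a,T3.a)
SC: 5 outcomes — {(0,1,1), (1,0,0), (1,0,1), (1,1,0), (1,1,1)}
TSO: 8 outcomes — {(0,0,0), (0,0,1), (0,1,0), (0,1,1), (1,0,0), (1,0,1), (1,1,0), (1,1,1)}
PSO: 8 outcomes — {(0,0,0), (0,0,1), (0,1,0), (0,1,1), (1,0,0), (1,0,1), (1,1,0), (1,1,1)}
target (0,1,0) ∈ {TSO,PSO}

SC:no TSO:yes PSO:yes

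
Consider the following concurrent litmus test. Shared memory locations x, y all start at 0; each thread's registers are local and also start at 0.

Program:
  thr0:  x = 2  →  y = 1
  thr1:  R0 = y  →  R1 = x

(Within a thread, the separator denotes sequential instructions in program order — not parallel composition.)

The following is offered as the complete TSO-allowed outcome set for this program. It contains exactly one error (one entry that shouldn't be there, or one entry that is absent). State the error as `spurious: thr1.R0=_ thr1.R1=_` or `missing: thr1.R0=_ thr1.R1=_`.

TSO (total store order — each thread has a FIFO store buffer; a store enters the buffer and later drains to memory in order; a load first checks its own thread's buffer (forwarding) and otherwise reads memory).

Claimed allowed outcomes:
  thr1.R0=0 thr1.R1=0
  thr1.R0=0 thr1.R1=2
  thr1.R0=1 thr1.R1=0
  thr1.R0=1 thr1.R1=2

spurious: thr1.R0=1 thr1.R1=0

outcome vector order: (thr1.R0,thr1.R1)
TSO (3): (0,0) (0,2) (1,2)
claimed∖TSO = {(1,0)}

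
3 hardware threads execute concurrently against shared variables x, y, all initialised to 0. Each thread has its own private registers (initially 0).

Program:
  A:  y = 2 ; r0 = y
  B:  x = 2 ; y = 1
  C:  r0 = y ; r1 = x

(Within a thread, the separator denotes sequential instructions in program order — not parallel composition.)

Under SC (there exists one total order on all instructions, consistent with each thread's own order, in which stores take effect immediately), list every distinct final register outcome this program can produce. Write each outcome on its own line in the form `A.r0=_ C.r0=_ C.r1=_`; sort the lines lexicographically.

A.r0=1 C.r0=0 C.r1=0
A.r0=1 C.r0=0 C.r1=2
A.r0=1 C.r0=1 C.r1=2
A.r0=1 C.r0=2 C.r1=0
A.r0=1 C.r0=2 C.r1=2
A.r0=2 C.r0=0 C.r1=0
A.r0=2 C.r0=0 C.r1=2
A.r0=2 C.r0=1 C.r1=2
A.r0=2 C.r0=2 C.r1=0
A.r0=2 C.r0=2 C.r1=2

outcome vector order: (A.r0,C.r0,C.r1)
|SC outcomes| = 10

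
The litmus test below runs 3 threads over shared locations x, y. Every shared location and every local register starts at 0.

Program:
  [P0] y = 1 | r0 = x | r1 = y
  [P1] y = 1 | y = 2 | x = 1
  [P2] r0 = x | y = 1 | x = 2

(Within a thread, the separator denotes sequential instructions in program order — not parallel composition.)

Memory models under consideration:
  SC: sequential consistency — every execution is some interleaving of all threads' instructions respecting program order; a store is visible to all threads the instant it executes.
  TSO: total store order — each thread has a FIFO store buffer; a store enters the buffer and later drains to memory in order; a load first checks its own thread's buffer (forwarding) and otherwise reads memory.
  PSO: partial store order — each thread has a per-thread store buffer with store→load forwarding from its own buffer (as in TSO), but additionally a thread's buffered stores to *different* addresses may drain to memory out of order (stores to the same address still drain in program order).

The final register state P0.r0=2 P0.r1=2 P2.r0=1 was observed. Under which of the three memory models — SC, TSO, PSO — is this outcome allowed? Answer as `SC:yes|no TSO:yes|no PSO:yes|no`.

outcome vector order: (P0.r0,P0.r1,P2.r0)
under SC → <0 1 0>, <0 1 1>, <0 2 0>, <0 2 1>, <1 1 0>, <1 1 1>, <1 2 0>, <1 2 1>, <2 1 0>, <2 1 1>, <2 2 0>
under TSO → <0 1 0>, <0 1 1>, <0 2 0>, <0 2 1>, <1 1 0>, <1 1 1>, <1 2 0>, <1 2 1>, <2 1 0>, <2 1 1>, <2 2 0>
under PSO → <0 1 0>, <0 1 1>, <0 2 0>, <0 2 1>, <1 1 0>, <1 1 1>, <1 2 0>, <1 2 1>, <2 1 0>, <2 1 1>, <2 2 0>, <2 2 1>
target <2 2 1> ∈ {PSO}

SC:no TSO:no PSO:yes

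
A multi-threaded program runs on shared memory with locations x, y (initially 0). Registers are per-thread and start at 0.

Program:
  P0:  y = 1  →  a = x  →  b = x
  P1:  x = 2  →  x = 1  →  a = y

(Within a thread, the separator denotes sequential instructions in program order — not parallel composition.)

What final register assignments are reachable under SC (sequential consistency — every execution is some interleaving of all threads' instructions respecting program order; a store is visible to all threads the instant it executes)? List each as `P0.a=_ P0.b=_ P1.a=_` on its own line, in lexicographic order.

outcome vector order: (P0.a,P0.b,P1.a)
|SC outcomes| = 7

P0.a=0 P0.b=0 P1.a=1
P0.a=0 P0.b=1 P1.a=1
P0.a=0 P0.b=2 P1.a=1
P0.a=1 P0.b=1 P1.a=0
P0.a=1 P0.b=1 P1.a=1
P0.a=2 P0.b=1 P1.a=1
P0.a=2 P0.b=2 P1.a=1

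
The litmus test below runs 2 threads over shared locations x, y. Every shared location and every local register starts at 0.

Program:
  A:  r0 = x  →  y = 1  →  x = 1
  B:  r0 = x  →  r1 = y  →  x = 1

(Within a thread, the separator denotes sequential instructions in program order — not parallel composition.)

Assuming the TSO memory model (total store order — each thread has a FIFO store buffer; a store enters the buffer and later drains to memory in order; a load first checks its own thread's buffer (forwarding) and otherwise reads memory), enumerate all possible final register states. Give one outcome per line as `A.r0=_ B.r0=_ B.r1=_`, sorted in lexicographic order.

A.r0=0 B.r0=0 B.r1=0
A.r0=0 B.r0=0 B.r1=1
A.r0=0 B.r0=1 B.r1=1
A.r0=1 B.r0=0 B.r1=0

outcome vector order: (A.r0,B.r0,B.r1)
|TSO outcomes| = 4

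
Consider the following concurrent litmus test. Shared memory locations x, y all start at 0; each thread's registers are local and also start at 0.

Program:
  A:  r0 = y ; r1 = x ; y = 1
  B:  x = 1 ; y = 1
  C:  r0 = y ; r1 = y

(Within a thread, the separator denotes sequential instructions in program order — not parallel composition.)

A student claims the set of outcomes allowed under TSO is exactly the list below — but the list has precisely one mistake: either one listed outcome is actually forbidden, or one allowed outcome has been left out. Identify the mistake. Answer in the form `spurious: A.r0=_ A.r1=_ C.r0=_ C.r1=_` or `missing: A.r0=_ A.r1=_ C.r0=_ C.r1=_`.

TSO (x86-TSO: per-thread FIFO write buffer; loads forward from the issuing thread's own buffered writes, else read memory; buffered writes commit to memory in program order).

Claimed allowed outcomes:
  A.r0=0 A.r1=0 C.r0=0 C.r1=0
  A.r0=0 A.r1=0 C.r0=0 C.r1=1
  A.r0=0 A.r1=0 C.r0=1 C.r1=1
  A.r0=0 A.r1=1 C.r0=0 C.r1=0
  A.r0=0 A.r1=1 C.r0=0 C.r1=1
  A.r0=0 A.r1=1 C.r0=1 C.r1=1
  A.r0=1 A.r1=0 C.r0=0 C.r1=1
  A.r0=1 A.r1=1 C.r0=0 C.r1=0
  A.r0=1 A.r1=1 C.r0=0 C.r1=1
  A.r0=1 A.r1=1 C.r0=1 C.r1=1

spurious: A.r0=1 A.r1=0 C.r0=0 C.r1=1

outcome vector order: (A.r0,A.r1,C.r0,C.r1)
[TSO] allowed = {<0 0 0 0>, <0 0 0 1>, <0 0 1 1>, <0 1 0 0>, <0 1 0 1>, <0 1 1 1>, <1 1 0 0>, <1 1 0 1>, <1 1 1 1>}
claimed∖TSO = {<1 0 0 1>}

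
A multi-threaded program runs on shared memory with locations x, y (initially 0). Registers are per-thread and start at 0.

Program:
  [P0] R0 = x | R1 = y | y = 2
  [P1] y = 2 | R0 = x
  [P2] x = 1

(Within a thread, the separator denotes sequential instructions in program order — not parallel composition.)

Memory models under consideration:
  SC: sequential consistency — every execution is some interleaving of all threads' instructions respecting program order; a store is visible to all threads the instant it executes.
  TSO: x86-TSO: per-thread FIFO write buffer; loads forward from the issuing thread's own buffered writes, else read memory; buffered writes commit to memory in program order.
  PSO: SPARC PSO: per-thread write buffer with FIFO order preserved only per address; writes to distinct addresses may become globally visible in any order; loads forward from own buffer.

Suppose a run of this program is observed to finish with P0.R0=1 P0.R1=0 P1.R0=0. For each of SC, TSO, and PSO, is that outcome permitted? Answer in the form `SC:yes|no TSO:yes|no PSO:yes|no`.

outcome vector order: (P0.R0,P0.R1,P1.R0)
[SC] allowed = {(0,0,0) (0,0,1) (0,2,0) (0,2,1) (1,0,1) (1,2,0) (1,2,1)}
[TSO] allowed = {(0,0,0) (0,0,1) (0,2,0) (0,2,1) (1,0,0) (1,0,1) (1,2,0) (1,2,1)}
[PSO] allowed = {(0,0,0) (0,0,1) (0,2,0) (0,2,1) (1,0,0) (1,0,1) (1,2,0) (1,2,1)}
target (1,0,0) ∈ {TSO,PSO}

SC:no TSO:yes PSO:yes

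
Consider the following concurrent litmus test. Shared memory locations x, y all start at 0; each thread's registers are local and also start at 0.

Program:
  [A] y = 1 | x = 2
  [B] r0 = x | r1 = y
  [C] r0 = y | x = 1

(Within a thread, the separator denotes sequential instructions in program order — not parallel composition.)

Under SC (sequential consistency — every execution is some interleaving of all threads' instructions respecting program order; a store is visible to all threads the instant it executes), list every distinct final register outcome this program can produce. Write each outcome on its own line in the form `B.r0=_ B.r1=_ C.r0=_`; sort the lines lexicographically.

outcome vector order: (B.r0,B.r1,C.r0)
|SC outcomes| = 9

B.r0=0 B.r1=0 C.r0=0
B.r0=0 B.r1=0 C.r0=1
B.r0=0 B.r1=1 C.r0=0
B.r0=0 B.r1=1 C.r0=1
B.r0=1 B.r1=0 C.r0=0
B.r0=1 B.r1=1 C.r0=0
B.r0=1 B.r1=1 C.r0=1
B.r0=2 B.r1=1 C.r0=0
B.r0=2 B.r1=1 C.r0=1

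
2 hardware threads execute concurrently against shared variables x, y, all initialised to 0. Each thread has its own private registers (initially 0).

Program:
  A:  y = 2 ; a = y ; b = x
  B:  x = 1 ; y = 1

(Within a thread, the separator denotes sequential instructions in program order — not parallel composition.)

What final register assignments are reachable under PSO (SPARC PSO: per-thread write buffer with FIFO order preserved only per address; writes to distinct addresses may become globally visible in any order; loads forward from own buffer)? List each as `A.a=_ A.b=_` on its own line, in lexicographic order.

A.a=1 A.b=0
A.a=1 A.b=1
A.a=2 A.b=0
A.a=2 A.b=1

outcome vector order: (A.a,A.b)
|PSO outcomes| = 4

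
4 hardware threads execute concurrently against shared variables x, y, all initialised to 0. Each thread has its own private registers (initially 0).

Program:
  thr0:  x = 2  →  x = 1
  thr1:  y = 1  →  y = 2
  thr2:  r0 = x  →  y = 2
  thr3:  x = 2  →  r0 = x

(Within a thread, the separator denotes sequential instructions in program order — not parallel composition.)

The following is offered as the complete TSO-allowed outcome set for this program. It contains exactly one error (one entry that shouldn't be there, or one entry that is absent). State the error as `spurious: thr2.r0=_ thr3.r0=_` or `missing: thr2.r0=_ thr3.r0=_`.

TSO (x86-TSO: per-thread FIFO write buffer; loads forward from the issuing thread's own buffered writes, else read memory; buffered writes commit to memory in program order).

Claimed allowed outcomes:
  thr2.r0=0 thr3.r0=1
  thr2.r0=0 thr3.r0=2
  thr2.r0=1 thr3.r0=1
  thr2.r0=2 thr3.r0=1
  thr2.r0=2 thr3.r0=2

outcome vector order: (thr2.r0,thr3.r0)
under TSO → 0/1 0/2 1/1 1/2 2/1 2/2
TSO∖claimed = {1/2}

missing: thr2.r0=1 thr3.r0=2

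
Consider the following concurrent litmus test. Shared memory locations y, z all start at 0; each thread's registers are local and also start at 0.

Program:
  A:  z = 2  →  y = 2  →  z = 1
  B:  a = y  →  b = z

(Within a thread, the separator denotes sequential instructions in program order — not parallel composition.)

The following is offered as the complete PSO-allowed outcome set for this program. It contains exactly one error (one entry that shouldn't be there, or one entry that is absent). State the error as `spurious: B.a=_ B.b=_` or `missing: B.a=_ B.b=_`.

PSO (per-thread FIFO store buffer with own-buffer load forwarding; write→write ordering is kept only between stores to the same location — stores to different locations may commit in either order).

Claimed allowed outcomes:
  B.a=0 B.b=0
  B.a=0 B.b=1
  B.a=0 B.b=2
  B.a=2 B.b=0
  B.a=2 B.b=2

missing: B.a=2 B.b=1

outcome vector order: (B.a,B.b)
under PSO → 00 01 02 20 21 22
PSO∖claimed = {21}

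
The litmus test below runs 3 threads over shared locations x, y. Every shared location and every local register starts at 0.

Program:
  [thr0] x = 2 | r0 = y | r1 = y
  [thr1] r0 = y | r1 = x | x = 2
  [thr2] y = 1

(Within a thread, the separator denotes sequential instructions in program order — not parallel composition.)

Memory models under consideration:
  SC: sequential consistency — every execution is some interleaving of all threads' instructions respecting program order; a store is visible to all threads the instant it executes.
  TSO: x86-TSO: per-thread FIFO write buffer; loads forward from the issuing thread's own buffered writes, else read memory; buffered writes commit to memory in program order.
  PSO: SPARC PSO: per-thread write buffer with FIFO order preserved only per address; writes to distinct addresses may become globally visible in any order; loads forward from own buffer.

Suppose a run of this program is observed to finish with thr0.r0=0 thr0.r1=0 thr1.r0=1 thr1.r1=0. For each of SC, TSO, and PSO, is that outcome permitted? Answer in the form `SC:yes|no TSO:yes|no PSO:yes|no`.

SC:no TSO:yes PSO:yes

outcome vector order: (thr0.r0,thr0.r1,thr1.r0,thr1.r1)
under SC → 0000; 0002; 0012; 0100; 0102; 0112; 1100; 1102; 1110; 1112
under TSO → 0000; 0002; 0010; 0012; 0100; 0102; 0110; 0112; 1100; 1102; 1110; 1112
under PSO → 0000; 0002; 0010; 0012; 0100; 0102; 0110; 0112; 1100; 1102; 1110; 1112
target 0010 ∈ {TSO,PSO}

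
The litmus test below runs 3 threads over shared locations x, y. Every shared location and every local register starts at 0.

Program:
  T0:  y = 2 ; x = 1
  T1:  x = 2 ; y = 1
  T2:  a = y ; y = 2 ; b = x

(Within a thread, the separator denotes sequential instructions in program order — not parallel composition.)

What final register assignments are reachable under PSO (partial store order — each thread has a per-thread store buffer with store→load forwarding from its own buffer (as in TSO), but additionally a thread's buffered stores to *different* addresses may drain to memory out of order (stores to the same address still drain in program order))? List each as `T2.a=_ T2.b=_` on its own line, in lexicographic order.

outcome vector order: (T2.a,T2.b)
|PSO outcomes| = 9

T2.a=0 T2.b=0
T2.a=0 T2.b=1
T2.a=0 T2.b=2
T2.a=1 T2.b=0
T2.a=1 T2.b=1
T2.a=1 T2.b=2
T2.a=2 T2.b=0
T2.a=2 T2.b=1
T2.a=2 T2.b=2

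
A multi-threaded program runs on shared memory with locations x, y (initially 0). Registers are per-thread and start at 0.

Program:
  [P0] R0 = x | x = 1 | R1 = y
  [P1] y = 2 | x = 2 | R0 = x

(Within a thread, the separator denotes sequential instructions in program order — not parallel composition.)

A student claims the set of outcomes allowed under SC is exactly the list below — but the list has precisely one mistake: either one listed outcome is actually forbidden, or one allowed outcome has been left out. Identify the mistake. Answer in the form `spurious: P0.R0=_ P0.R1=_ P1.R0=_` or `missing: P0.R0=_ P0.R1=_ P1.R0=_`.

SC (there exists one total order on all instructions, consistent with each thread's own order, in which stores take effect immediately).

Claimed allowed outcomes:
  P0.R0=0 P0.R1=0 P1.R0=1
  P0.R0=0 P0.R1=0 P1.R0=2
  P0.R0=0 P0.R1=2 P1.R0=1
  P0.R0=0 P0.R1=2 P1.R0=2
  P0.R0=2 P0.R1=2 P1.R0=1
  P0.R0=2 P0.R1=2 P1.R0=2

outcome vector order: (P0.R0,P0.R1,P1.R0)
SC (5): 002; 021; 022; 221; 222
claimed∖SC = {001}

spurious: P0.R0=0 P0.R1=0 P1.R0=1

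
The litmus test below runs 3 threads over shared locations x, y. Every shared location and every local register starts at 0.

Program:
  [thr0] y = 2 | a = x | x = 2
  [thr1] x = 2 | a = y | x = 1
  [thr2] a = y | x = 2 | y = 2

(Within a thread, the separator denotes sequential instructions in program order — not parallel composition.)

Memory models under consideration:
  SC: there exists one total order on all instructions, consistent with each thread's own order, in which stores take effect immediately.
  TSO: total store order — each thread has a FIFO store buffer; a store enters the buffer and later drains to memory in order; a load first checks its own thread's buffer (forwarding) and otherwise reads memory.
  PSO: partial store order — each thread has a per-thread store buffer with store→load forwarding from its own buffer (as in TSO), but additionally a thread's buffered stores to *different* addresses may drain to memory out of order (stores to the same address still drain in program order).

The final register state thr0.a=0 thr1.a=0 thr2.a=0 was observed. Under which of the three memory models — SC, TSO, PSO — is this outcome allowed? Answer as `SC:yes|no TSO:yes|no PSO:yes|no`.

SC:no TSO:yes PSO:yes

outcome vector order: (thr0.a,thr1.a,thr2.a)
[SC] allowed = {(0,2,0) (0,2,2) (1,0,0) (1,0,2) (1,2,0) (1,2,2) (2,0,0) (2,0,2) (2,2,0) (2,2,2)}
[TSO] allowed = {(0,0,0) (0,0,2) (0,2,0) (0,2,2) (1,0,0) (1,0,2) (1,2,0) (1,2,2) (2,0,0) (2,0,2) (2,2,0) (2,2,2)}
[PSO] allowed = {(0,0,0) (0,0,2) (0,2,0) (0,2,2) (1,0,0) (1,0,2) (1,2,0) (1,2,2) (2,0,0) (2,0,2) (2,2,0) (2,2,2)}
target (0,0,0) ∈ {TSO,PSO}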